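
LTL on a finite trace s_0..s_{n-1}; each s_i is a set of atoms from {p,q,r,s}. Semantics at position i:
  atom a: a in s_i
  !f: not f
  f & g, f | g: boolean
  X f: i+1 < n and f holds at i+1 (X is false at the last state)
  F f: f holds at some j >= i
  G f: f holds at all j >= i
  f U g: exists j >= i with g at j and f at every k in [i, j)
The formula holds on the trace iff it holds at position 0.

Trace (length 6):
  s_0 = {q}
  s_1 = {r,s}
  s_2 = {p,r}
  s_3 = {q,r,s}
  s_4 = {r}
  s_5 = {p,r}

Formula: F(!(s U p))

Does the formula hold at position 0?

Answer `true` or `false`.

s_0={q}: F(!(s U p))=True !(s U p)=True (s U p)=False s=False p=False
s_1={r,s}: F(!(s U p))=True !(s U p)=False (s U p)=True s=True p=False
s_2={p,r}: F(!(s U p))=True !(s U p)=False (s U p)=True s=False p=True
s_3={q,r,s}: F(!(s U p))=True !(s U p)=True (s U p)=False s=True p=False
s_4={r}: F(!(s U p))=True !(s U p)=True (s U p)=False s=False p=False
s_5={p,r}: F(!(s U p))=False !(s U p)=False (s U p)=True s=False p=True

Answer: true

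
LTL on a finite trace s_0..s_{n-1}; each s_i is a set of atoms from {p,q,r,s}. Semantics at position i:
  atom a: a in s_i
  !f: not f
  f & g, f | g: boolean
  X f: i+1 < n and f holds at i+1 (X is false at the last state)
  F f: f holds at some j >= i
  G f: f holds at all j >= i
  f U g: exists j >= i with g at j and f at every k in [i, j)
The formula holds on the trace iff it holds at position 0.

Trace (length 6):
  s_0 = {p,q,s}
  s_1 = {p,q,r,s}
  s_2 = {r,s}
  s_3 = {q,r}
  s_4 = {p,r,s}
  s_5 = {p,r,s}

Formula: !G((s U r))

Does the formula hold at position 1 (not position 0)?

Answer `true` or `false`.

Answer: false

Derivation:
s_0={p,q,s}: !G((s U r))=False G((s U r))=True (s U r)=True s=True r=False
s_1={p,q,r,s}: !G((s U r))=False G((s U r))=True (s U r)=True s=True r=True
s_2={r,s}: !G((s U r))=False G((s U r))=True (s U r)=True s=True r=True
s_3={q,r}: !G((s U r))=False G((s U r))=True (s U r)=True s=False r=True
s_4={p,r,s}: !G((s U r))=False G((s U r))=True (s U r)=True s=True r=True
s_5={p,r,s}: !G((s U r))=False G((s U r))=True (s U r)=True s=True r=True
Evaluating at position 1: result = False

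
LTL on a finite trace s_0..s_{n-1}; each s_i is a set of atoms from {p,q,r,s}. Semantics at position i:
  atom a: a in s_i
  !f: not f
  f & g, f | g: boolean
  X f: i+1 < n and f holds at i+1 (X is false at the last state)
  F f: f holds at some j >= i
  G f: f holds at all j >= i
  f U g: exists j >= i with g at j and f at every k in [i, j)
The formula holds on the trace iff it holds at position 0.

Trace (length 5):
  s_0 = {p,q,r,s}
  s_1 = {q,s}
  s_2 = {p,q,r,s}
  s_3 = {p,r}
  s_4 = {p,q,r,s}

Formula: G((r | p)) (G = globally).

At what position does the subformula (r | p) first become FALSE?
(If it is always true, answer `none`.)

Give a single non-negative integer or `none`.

s_0={p,q,r,s}: (r | p)=True r=True p=True
s_1={q,s}: (r | p)=False r=False p=False
s_2={p,q,r,s}: (r | p)=True r=True p=True
s_3={p,r}: (r | p)=True r=True p=True
s_4={p,q,r,s}: (r | p)=True r=True p=True
G((r | p)) holds globally = False
First violation at position 1.

Answer: 1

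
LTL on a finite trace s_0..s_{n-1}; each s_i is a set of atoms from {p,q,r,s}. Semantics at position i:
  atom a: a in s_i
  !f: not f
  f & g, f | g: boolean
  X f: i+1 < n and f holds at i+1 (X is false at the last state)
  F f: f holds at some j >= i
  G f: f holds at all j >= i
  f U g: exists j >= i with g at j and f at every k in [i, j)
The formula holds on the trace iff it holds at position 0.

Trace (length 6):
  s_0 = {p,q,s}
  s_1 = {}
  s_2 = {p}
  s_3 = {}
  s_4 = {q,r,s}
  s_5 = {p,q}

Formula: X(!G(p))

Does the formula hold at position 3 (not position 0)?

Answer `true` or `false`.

s_0={p,q,s}: X(!G(p))=True !G(p)=True G(p)=False p=True
s_1={}: X(!G(p))=True !G(p)=True G(p)=False p=False
s_2={p}: X(!G(p))=True !G(p)=True G(p)=False p=True
s_3={}: X(!G(p))=True !G(p)=True G(p)=False p=False
s_4={q,r,s}: X(!G(p))=False !G(p)=True G(p)=False p=False
s_5={p,q}: X(!G(p))=False !G(p)=False G(p)=True p=True
Evaluating at position 3: result = True

Answer: true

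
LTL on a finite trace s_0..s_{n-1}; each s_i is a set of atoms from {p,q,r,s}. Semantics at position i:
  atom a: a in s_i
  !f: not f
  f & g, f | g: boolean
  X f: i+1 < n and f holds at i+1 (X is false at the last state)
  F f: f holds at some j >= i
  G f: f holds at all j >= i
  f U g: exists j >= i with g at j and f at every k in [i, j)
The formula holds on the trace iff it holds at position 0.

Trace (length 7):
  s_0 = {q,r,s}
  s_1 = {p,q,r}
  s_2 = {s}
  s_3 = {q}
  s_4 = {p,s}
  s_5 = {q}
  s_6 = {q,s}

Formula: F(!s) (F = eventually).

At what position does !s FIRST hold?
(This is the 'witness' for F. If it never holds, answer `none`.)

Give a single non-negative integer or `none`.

s_0={q,r,s}: !s=False s=True
s_1={p,q,r}: !s=True s=False
s_2={s}: !s=False s=True
s_3={q}: !s=True s=False
s_4={p,s}: !s=False s=True
s_5={q}: !s=True s=False
s_6={q,s}: !s=False s=True
F(!s) holds; first witness at position 1.

Answer: 1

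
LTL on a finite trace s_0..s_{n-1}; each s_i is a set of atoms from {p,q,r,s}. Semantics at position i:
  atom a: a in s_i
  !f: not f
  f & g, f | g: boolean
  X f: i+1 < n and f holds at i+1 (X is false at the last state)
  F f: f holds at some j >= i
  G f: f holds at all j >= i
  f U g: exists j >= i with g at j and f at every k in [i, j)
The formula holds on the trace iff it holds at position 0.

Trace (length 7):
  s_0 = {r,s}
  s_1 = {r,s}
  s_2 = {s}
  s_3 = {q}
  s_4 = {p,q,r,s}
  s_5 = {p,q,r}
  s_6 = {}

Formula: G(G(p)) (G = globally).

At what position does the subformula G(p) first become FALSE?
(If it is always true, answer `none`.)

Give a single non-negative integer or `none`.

Answer: 0

Derivation:
s_0={r,s}: G(p)=False p=False
s_1={r,s}: G(p)=False p=False
s_2={s}: G(p)=False p=False
s_3={q}: G(p)=False p=False
s_4={p,q,r,s}: G(p)=False p=True
s_5={p,q,r}: G(p)=False p=True
s_6={}: G(p)=False p=False
G(G(p)) holds globally = False
First violation at position 0.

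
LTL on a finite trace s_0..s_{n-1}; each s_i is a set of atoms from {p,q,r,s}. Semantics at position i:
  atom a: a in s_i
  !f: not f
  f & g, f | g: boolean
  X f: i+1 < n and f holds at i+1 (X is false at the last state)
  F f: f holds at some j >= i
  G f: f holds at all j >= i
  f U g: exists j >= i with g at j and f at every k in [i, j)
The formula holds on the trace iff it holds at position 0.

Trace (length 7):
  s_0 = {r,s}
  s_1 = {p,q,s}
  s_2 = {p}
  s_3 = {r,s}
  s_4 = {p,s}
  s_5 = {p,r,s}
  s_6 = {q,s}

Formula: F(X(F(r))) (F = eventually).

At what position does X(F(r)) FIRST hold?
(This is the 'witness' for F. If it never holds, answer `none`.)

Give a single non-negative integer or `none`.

s_0={r,s}: X(F(r))=True F(r)=True r=True
s_1={p,q,s}: X(F(r))=True F(r)=True r=False
s_2={p}: X(F(r))=True F(r)=True r=False
s_3={r,s}: X(F(r))=True F(r)=True r=True
s_4={p,s}: X(F(r))=True F(r)=True r=False
s_5={p,r,s}: X(F(r))=False F(r)=True r=True
s_6={q,s}: X(F(r))=False F(r)=False r=False
F(X(F(r))) holds; first witness at position 0.

Answer: 0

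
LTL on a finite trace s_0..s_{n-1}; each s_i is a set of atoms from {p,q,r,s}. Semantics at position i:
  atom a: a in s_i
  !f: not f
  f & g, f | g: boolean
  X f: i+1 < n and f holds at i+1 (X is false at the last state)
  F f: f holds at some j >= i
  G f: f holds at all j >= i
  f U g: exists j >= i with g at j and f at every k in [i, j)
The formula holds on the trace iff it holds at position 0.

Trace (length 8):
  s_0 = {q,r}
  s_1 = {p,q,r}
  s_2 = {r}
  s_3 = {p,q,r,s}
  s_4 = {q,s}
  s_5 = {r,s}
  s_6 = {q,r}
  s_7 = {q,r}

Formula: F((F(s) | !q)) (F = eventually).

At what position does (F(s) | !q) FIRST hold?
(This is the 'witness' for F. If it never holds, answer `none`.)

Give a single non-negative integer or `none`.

Answer: 0

Derivation:
s_0={q,r}: (F(s) | !q)=True F(s)=True s=False !q=False q=True
s_1={p,q,r}: (F(s) | !q)=True F(s)=True s=False !q=False q=True
s_2={r}: (F(s) | !q)=True F(s)=True s=False !q=True q=False
s_3={p,q,r,s}: (F(s) | !q)=True F(s)=True s=True !q=False q=True
s_4={q,s}: (F(s) | !q)=True F(s)=True s=True !q=False q=True
s_5={r,s}: (F(s) | !q)=True F(s)=True s=True !q=True q=False
s_6={q,r}: (F(s) | !q)=False F(s)=False s=False !q=False q=True
s_7={q,r}: (F(s) | !q)=False F(s)=False s=False !q=False q=True
F((F(s) | !q)) holds; first witness at position 0.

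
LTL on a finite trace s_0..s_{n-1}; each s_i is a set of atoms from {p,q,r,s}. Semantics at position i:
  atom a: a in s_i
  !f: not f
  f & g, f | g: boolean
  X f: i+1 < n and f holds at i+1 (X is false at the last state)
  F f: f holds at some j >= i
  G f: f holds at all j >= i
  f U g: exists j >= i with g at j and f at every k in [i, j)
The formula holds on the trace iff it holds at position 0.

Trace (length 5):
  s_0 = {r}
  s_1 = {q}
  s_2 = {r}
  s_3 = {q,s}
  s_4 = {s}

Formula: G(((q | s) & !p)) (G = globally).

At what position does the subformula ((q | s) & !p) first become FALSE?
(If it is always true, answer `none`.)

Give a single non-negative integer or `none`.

s_0={r}: ((q | s) & !p)=False (q | s)=False q=False s=False !p=True p=False
s_1={q}: ((q | s) & !p)=True (q | s)=True q=True s=False !p=True p=False
s_2={r}: ((q | s) & !p)=False (q | s)=False q=False s=False !p=True p=False
s_3={q,s}: ((q | s) & !p)=True (q | s)=True q=True s=True !p=True p=False
s_4={s}: ((q | s) & !p)=True (q | s)=True q=False s=True !p=True p=False
G(((q | s) & !p)) holds globally = False
First violation at position 0.

Answer: 0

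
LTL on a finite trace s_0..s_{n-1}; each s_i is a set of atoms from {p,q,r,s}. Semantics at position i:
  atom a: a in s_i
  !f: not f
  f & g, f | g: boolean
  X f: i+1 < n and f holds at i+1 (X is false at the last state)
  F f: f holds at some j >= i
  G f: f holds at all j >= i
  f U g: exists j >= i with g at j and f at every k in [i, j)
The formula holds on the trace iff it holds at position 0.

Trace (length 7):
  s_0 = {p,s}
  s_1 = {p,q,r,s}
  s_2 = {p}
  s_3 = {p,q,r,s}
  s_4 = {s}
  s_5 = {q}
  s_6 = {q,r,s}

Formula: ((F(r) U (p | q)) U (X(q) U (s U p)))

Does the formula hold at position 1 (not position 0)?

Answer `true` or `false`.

s_0={p,s}: ((F(r) U (p | q)) U (X(q) U (s U p)))=True (F(r) U (p | q))=True F(r)=True r=False (p | q)=True p=True q=False (X(q) U (s U p))=True X(q)=True (s U p)=True s=True
s_1={p,q,r,s}: ((F(r) U (p | q)) U (X(q) U (s U p)))=True (F(r) U (p | q))=True F(r)=True r=True (p | q)=True p=True q=True (X(q) U (s U p))=True X(q)=False (s U p)=True s=True
s_2={p}: ((F(r) U (p | q)) U (X(q) U (s U p)))=True (F(r) U (p | q))=True F(r)=True r=False (p | q)=True p=True q=False (X(q) U (s U p))=True X(q)=True (s U p)=True s=False
s_3={p,q,r,s}: ((F(r) U (p | q)) U (X(q) U (s U p)))=True (F(r) U (p | q))=True F(r)=True r=True (p | q)=True p=True q=True (X(q) U (s U p))=True X(q)=False (s U p)=True s=True
s_4={s}: ((F(r) U (p | q)) U (X(q) U (s U p)))=False (F(r) U (p | q))=True F(r)=True r=False (p | q)=False p=False q=False (X(q) U (s U p))=False X(q)=True (s U p)=False s=True
s_5={q}: ((F(r) U (p | q)) U (X(q) U (s U p)))=False (F(r) U (p | q))=True F(r)=True r=False (p | q)=True p=False q=True (X(q) U (s U p))=False X(q)=True (s U p)=False s=False
s_6={q,r,s}: ((F(r) U (p | q)) U (X(q) U (s U p)))=False (F(r) U (p | q))=True F(r)=True r=True (p | q)=True p=False q=True (X(q) U (s U p))=False X(q)=False (s U p)=False s=True
Evaluating at position 1: result = True

Answer: true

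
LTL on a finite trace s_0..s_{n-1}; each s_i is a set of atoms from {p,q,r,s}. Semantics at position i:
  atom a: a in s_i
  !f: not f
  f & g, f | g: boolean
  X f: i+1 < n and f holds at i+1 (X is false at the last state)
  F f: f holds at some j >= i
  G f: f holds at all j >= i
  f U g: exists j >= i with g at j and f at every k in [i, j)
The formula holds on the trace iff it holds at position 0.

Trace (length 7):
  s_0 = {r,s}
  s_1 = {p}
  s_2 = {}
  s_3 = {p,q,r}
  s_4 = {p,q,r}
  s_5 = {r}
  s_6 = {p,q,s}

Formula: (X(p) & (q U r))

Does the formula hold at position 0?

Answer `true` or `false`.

s_0={r,s}: (X(p) & (q U r))=True X(p)=True p=False (q U r)=True q=False r=True
s_1={p}: (X(p) & (q U r))=False X(p)=False p=True (q U r)=False q=False r=False
s_2={}: (X(p) & (q U r))=False X(p)=True p=False (q U r)=False q=False r=False
s_3={p,q,r}: (X(p) & (q U r))=True X(p)=True p=True (q U r)=True q=True r=True
s_4={p,q,r}: (X(p) & (q U r))=False X(p)=False p=True (q U r)=True q=True r=True
s_5={r}: (X(p) & (q U r))=True X(p)=True p=False (q U r)=True q=False r=True
s_6={p,q,s}: (X(p) & (q U r))=False X(p)=False p=True (q U r)=False q=True r=False

Answer: true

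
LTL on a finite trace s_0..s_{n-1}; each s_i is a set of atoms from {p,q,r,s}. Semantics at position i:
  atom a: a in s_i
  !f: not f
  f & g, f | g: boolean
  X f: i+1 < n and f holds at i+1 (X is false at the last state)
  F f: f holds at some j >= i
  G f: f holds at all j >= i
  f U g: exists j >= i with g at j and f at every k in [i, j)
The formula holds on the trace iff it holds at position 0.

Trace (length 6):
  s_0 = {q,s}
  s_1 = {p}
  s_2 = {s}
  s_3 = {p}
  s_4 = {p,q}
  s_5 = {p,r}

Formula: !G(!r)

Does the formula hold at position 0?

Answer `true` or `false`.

s_0={q,s}: !G(!r)=True G(!r)=False !r=True r=False
s_1={p}: !G(!r)=True G(!r)=False !r=True r=False
s_2={s}: !G(!r)=True G(!r)=False !r=True r=False
s_3={p}: !G(!r)=True G(!r)=False !r=True r=False
s_4={p,q}: !G(!r)=True G(!r)=False !r=True r=False
s_5={p,r}: !G(!r)=True G(!r)=False !r=False r=True

Answer: true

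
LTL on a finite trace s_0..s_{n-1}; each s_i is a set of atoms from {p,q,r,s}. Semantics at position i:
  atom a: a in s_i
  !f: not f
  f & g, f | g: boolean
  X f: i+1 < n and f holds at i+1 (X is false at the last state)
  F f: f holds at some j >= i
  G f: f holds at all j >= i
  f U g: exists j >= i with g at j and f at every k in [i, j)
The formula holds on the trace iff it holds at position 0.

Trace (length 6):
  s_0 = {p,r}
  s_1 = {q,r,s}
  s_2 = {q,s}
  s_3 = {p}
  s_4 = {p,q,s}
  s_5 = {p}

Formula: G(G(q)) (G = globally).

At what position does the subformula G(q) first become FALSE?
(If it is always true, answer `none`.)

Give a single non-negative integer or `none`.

s_0={p,r}: G(q)=False q=False
s_1={q,r,s}: G(q)=False q=True
s_2={q,s}: G(q)=False q=True
s_3={p}: G(q)=False q=False
s_4={p,q,s}: G(q)=False q=True
s_5={p}: G(q)=False q=False
G(G(q)) holds globally = False
First violation at position 0.

Answer: 0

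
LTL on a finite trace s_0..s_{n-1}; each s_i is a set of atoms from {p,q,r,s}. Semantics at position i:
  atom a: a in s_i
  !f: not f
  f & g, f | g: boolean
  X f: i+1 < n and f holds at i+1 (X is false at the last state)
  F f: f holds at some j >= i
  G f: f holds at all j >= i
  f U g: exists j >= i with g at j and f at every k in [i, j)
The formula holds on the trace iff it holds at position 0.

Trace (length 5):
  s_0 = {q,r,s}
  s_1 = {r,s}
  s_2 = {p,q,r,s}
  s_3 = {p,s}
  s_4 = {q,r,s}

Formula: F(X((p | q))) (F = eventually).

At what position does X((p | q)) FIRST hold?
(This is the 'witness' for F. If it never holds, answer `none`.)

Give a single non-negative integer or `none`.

Answer: 1

Derivation:
s_0={q,r,s}: X((p | q))=False (p | q)=True p=False q=True
s_1={r,s}: X((p | q))=True (p | q)=False p=False q=False
s_2={p,q,r,s}: X((p | q))=True (p | q)=True p=True q=True
s_3={p,s}: X((p | q))=True (p | q)=True p=True q=False
s_4={q,r,s}: X((p | q))=False (p | q)=True p=False q=True
F(X((p | q))) holds; first witness at position 1.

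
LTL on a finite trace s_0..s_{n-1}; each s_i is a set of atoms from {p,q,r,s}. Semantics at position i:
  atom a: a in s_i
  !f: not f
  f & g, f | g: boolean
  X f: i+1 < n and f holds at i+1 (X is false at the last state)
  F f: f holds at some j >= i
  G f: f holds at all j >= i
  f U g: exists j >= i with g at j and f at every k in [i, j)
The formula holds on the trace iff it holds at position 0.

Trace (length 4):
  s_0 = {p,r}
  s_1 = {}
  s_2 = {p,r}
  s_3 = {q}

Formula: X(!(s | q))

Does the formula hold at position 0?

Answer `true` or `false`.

Answer: true

Derivation:
s_0={p,r}: X(!(s | q))=True !(s | q)=True (s | q)=False s=False q=False
s_1={}: X(!(s | q))=True !(s | q)=True (s | q)=False s=False q=False
s_2={p,r}: X(!(s | q))=False !(s | q)=True (s | q)=False s=False q=False
s_3={q}: X(!(s | q))=False !(s | q)=False (s | q)=True s=False q=True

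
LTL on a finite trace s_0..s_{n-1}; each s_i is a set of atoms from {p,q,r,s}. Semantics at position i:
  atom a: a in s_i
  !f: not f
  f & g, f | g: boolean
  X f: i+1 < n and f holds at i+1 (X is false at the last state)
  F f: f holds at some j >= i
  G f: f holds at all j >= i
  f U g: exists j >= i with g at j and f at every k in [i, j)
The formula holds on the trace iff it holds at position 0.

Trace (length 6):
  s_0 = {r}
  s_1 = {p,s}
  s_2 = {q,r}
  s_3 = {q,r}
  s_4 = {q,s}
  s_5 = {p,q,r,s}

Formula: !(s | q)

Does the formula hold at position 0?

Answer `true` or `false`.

Answer: true

Derivation:
s_0={r}: !(s | q)=True (s | q)=False s=False q=False
s_1={p,s}: !(s | q)=False (s | q)=True s=True q=False
s_2={q,r}: !(s | q)=False (s | q)=True s=False q=True
s_3={q,r}: !(s | q)=False (s | q)=True s=False q=True
s_4={q,s}: !(s | q)=False (s | q)=True s=True q=True
s_5={p,q,r,s}: !(s | q)=False (s | q)=True s=True q=True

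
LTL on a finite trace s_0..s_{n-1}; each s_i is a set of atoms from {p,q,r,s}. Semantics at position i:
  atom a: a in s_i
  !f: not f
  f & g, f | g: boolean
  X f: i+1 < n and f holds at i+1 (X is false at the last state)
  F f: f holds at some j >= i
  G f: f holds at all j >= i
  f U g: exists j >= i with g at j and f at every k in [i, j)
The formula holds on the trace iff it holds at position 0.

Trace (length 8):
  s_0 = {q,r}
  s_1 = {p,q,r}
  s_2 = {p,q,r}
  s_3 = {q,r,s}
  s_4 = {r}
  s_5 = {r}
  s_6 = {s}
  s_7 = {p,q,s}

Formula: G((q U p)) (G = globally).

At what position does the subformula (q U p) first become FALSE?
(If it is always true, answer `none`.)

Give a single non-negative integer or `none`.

Answer: 3

Derivation:
s_0={q,r}: (q U p)=True q=True p=False
s_1={p,q,r}: (q U p)=True q=True p=True
s_2={p,q,r}: (q U p)=True q=True p=True
s_3={q,r,s}: (q U p)=False q=True p=False
s_4={r}: (q U p)=False q=False p=False
s_5={r}: (q U p)=False q=False p=False
s_6={s}: (q U p)=False q=False p=False
s_7={p,q,s}: (q U p)=True q=True p=True
G((q U p)) holds globally = False
First violation at position 3.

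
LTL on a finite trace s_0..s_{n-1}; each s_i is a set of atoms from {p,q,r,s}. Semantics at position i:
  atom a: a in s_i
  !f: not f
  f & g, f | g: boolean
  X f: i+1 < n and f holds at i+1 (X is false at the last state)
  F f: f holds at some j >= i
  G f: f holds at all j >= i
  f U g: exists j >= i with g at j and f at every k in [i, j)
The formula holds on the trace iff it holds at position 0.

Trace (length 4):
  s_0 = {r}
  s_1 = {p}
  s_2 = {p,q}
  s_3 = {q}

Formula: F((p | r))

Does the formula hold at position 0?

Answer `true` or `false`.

s_0={r}: F((p | r))=True (p | r)=True p=False r=True
s_1={p}: F((p | r))=True (p | r)=True p=True r=False
s_2={p,q}: F((p | r))=True (p | r)=True p=True r=False
s_3={q}: F((p | r))=False (p | r)=False p=False r=False

Answer: true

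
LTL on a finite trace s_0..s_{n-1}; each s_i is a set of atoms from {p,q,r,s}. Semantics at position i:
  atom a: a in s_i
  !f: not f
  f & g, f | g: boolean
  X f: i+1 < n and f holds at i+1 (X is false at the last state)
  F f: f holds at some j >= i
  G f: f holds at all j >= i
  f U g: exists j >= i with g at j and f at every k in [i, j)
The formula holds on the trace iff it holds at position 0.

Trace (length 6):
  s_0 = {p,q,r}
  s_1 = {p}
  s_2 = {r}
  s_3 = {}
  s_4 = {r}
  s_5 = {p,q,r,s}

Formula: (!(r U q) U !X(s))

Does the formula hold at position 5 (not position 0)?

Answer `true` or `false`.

s_0={p,q,r}: (!(r U q) U !X(s))=True !(r U q)=False (r U q)=True r=True q=True !X(s)=True X(s)=False s=False
s_1={p}: (!(r U q) U !X(s))=True !(r U q)=True (r U q)=False r=False q=False !X(s)=True X(s)=False s=False
s_2={r}: (!(r U q) U !X(s))=True !(r U q)=True (r U q)=False r=True q=False !X(s)=True X(s)=False s=False
s_3={}: (!(r U q) U !X(s))=True !(r U q)=True (r U q)=False r=False q=False !X(s)=True X(s)=False s=False
s_4={r}: (!(r U q) U !X(s))=False !(r U q)=False (r U q)=True r=True q=False !X(s)=False X(s)=True s=False
s_5={p,q,r,s}: (!(r U q) U !X(s))=True !(r U q)=False (r U q)=True r=True q=True !X(s)=True X(s)=False s=True
Evaluating at position 5: result = True

Answer: true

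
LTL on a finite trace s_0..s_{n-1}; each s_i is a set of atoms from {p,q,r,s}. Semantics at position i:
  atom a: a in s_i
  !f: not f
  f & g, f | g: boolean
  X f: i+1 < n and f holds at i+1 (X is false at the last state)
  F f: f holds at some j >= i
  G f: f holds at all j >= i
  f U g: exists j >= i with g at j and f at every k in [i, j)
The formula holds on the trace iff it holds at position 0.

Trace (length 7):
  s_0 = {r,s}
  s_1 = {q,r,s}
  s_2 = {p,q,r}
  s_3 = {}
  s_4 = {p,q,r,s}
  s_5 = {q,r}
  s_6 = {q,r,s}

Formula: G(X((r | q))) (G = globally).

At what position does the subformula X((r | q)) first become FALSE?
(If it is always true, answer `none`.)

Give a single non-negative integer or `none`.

Answer: 2

Derivation:
s_0={r,s}: X((r | q))=True (r | q)=True r=True q=False
s_1={q,r,s}: X((r | q))=True (r | q)=True r=True q=True
s_2={p,q,r}: X((r | q))=False (r | q)=True r=True q=True
s_3={}: X((r | q))=True (r | q)=False r=False q=False
s_4={p,q,r,s}: X((r | q))=True (r | q)=True r=True q=True
s_5={q,r}: X((r | q))=True (r | q)=True r=True q=True
s_6={q,r,s}: X((r | q))=False (r | q)=True r=True q=True
G(X((r | q))) holds globally = False
First violation at position 2.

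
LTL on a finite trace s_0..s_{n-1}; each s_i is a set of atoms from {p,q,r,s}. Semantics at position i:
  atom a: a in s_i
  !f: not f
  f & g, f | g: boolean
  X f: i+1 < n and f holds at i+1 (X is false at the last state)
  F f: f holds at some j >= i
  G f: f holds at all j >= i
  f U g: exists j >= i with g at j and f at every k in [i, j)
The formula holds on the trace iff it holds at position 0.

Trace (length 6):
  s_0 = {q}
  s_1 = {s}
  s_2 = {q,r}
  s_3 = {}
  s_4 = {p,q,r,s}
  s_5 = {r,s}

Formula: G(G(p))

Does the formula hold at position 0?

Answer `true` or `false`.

Answer: false

Derivation:
s_0={q}: G(G(p))=False G(p)=False p=False
s_1={s}: G(G(p))=False G(p)=False p=False
s_2={q,r}: G(G(p))=False G(p)=False p=False
s_3={}: G(G(p))=False G(p)=False p=False
s_4={p,q,r,s}: G(G(p))=False G(p)=False p=True
s_5={r,s}: G(G(p))=False G(p)=False p=False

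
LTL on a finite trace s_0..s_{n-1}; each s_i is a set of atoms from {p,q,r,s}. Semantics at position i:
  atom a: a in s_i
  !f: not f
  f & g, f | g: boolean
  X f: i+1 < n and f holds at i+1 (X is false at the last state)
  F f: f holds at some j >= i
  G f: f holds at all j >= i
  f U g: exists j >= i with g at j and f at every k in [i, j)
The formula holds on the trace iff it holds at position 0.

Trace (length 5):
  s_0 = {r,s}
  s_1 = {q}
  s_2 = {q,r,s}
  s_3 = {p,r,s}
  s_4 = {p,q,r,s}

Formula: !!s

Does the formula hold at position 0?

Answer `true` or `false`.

s_0={r,s}: !!s=True !s=False s=True
s_1={q}: !!s=False !s=True s=False
s_2={q,r,s}: !!s=True !s=False s=True
s_3={p,r,s}: !!s=True !s=False s=True
s_4={p,q,r,s}: !!s=True !s=False s=True

Answer: true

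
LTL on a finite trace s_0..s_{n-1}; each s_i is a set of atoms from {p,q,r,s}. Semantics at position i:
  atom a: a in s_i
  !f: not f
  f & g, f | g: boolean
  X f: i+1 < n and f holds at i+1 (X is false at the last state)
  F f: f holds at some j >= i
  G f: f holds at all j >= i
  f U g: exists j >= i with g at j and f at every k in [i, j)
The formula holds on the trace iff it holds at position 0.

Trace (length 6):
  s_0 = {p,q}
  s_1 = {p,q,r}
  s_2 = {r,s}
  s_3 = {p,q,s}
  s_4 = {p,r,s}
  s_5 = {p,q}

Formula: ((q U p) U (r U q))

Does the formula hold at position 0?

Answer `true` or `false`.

s_0={p,q}: ((q U p) U (r U q))=True (q U p)=True q=True p=True (r U q)=True r=False
s_1={p,q,r}: ((q U p) U (r U q))=True (q U p)=True q=True p=True (r U q)=True r=True
s_2={r,s}: ((q U p) U (r U q))=True (q U p)=False q=False p=False (r U q)=True r=True
s_3={p,q,s}: ((q U p) U (r U q))=True (q U p)=True q=True p=True (r U q)=True r=False
s_4={p,r,s}: ((q U p) U (r U q))=True (q U p)=True q=False p=True (r U q)=True r=True
s_5={p,q}: ((q U p) U (r U q))=True (q U p)=True q=True p=True (r U q)=True r=False

Answer: true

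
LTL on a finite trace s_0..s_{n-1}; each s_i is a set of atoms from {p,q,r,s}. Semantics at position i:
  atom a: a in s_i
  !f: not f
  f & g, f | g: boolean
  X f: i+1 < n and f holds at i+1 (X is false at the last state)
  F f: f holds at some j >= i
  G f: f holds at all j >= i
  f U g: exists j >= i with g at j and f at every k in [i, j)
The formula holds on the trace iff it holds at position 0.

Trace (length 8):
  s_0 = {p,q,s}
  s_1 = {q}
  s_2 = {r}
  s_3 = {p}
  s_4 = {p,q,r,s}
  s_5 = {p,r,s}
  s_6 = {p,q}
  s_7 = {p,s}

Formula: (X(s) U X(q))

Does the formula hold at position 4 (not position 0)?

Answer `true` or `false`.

Answer: true

Derivation:
s_0={p,q,s}: (X(s) U X(q))=True X(s)=False s=True X(q)=True q=True
s_1={q}: (X(s) U X(q))=False X(s)=False s=False X(q)=False q=True
s_2={r}: (X(s) U X(q))=False X(s)=False s=False X(q)=False q=False
s_3={p}: (X(s) U X(q))=True X(s)=True s=False X(q)=True q=False
s_4={p,q,r,s}: (X(s) U X(q))=True X(s)=True s=True X(q)=False q=True
s_5={p,r,s}: (X(s) U X(q))=True X(s)=False s=True X(q)=True q=False
s_6={p,q}: (X(s) U X(q))=False X(s)=True s=False X(q)=False q=True
s_7={p,s}: (X(s) U X(q))=False X(s)=False s=True X(q)=False q=False
Evaluating at position 4: result = True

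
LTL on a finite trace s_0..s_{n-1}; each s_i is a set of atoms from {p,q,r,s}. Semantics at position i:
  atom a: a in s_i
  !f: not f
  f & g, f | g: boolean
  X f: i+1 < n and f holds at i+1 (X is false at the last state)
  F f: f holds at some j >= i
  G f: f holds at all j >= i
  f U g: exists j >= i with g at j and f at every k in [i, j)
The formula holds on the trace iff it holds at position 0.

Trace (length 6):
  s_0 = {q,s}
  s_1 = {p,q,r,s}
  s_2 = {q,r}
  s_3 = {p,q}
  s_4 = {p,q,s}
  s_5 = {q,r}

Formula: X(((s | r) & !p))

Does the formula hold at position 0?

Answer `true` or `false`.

s_0={q,s}: X(((s | r) & !p))=False ((s | r) & !p)=True (s | r)=True s=True r=False !p=True p=False
s_1={p,q,r,s}: X(((s | r) & !p))=True ((s | r) & !p)=False (s | r)=True s=True r=True !p=False p=True
s_2={q,r}: X(((s | r) & !p))=False ((s | r) & !p)=True (s | r)=True s=False r=True !p=True p=False
s_3={p,q}: X(((s | r) & !p))=False ((s | r) & !p)=False (s | r)=False s=False r=False !p=False p=True
s_4={p,q,s}: X(((s | r) & !p))=True ((s | r) & !p)=False (s | r)=True s=True r=False !p=False p=True
s_5={q,r}: X(((s | r) & !p))=False ((s | r) & !p)=True (s | r)=True s=False r=True !p=True p=False

Answer: false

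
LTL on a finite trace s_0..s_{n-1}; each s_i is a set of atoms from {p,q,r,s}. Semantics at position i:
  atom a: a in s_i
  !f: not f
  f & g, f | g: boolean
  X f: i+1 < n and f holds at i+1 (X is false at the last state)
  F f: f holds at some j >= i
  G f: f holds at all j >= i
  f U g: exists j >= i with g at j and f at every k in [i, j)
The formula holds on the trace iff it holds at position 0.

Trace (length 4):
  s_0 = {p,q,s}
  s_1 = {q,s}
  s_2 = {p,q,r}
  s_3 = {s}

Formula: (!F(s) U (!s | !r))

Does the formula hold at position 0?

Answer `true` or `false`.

Answer: true

Derivation:
s_0={p,q,s}: (!F(s) U (!s | !r))=True !F(s)=False F(s)=True s=True (!s | !r)=True !s=False !r=True r=False
s_1={q,s}: (!F(s) U (!s | !r))=True !F(s)=False F(s)=True s=True (!s | !r)=True !s=False !r=True r=False
s_2={p,q,r}: (!F(s) U (!s | !r))=True !F(s)=False F(s)=True s=False (!s | !r)=True !s=True !r=False r=True
s_3={s}: (!F(s) U (!s | !r))=True !F(s)=False F(s)=True s=True (!s | !r)=True !s=False !r=True r=False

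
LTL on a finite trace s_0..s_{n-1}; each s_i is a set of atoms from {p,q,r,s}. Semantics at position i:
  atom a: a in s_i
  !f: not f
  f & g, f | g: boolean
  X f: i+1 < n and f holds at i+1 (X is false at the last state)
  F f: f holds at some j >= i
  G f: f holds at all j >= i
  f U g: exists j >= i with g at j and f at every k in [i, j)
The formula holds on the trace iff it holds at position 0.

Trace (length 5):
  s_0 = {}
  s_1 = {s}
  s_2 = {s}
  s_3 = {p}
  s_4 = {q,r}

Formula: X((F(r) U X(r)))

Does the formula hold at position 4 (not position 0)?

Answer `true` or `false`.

s_0={}: X((F(r) U X(r)))=True (F(r) U X(r))=True F(r)=True r=False X(r)=False
s_1={s}: X((F(r) U X(r)))=True (F(r) U X(r))=True F(r)=True r=False X(r)=False
s_2={s}: X((F(r) U X(r)))=True (F(r) U X(r))=True F(r)=True r=False X(r)=False
s_3={p}: X((F(r) U X(r)))=False (F(r) U X(r))=True F(r)=True r=False X(r)=True
s_4={q,r}: X((F(r) U X(r)))=False (F(r) U X(r))=False F(r)=True r=True X(r)=False
Evaluating at position 4: result = False

Answer: false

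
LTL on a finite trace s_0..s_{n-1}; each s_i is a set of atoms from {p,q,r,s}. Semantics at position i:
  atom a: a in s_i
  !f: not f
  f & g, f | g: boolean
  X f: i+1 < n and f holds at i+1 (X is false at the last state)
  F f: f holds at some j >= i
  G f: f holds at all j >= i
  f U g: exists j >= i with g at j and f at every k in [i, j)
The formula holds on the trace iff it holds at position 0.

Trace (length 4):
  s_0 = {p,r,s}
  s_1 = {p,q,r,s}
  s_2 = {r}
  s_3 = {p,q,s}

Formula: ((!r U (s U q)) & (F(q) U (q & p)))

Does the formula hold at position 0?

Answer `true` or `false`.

Answer: true

Derivation:
s_0={p,r,s}: ((!r U (s U q)) & (F(q) U (q & p)))=True (!r U (s U q))=True !r=False r=True (s U q)=True s=True q=False (F(q) U (q & p))=True F(q)=True (q & p)=False p=True
s_1={p,q,r,s}: ((!r U (s U q)) & (F(q) U (q & p)))=True (!r U (s U q))=True !r=False r=True (s U q)=True s=True q=True (F(q) U (q & p))=True F(q)=True (q & p)=True p=True
s_2={r}: ((!r U (s U q)) & (F(q) U (q & p)))=False (!r U (s U q))=False !r=False r=True (s U q)=False s=False q=False (F(q) U (q & p))=True F(q)=True (q & p)=False p=False
s_3={p,q,s}: ((!r U (s U q)) & (F(q) U (q & p)))=True (!r U (s U q))=True !r=True r=False (s U q)=True s=True q=True (F(q) U (q & p))=True F(q)=True (q & p)=True p=True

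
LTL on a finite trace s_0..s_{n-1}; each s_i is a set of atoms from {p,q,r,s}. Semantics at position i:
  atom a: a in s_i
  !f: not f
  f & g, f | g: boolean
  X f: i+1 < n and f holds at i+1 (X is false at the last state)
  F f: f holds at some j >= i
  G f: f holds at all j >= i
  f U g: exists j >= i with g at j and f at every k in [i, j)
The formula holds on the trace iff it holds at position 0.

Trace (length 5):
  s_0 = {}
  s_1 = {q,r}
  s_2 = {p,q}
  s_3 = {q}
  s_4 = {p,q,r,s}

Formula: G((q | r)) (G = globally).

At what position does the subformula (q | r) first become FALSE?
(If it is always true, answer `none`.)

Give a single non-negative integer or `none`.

Answer: 0

Derivation:
s_0={}: (q | r)=False q=False r=False
s_1={q,r}: (q | r)=True q=True r=True
s_2={p,q}: (q | r)=True q=True r=False
s_3={q}: (q | r)=True q=True r=False
s_4={p,q,r,s}: (q | r)=True q=True r=True
G((q | r)) holds globally = False
First violation at position 0.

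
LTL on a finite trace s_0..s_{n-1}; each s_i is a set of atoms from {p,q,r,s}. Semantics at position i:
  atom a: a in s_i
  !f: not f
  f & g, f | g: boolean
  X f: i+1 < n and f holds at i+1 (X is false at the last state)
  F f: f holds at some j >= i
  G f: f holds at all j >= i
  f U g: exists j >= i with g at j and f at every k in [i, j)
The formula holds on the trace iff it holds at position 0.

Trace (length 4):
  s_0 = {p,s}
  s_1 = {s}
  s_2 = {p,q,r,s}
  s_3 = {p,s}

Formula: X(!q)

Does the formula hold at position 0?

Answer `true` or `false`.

Answer: true

Derivation:
s_0={p,s}: X(!q)=True !q=True q=False
s_1={s}: X(!q)=False !q=True q=False
s_2={p,q,r,s}: X(!q)=True !q=False q=True
s_3={p,s}: X(!q)=False !q=True q=False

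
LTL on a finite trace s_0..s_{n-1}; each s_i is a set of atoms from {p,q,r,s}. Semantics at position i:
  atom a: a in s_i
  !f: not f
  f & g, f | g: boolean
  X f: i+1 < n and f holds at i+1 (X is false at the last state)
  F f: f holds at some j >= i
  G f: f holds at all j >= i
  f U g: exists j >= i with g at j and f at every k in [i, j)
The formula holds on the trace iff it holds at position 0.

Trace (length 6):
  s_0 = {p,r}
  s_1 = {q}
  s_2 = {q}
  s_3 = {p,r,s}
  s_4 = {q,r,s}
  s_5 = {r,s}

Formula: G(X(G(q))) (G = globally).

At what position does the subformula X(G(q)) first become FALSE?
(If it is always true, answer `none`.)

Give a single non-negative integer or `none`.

s_0={p,r}: X(G(q))=False G(q)=False q=False
s_1={q}: X(G(q))=False G(q)=False q=True
s_2={q}: X(G(q))=False G(q)=False q=True
s_3={p,r,s}: X(G(q))=False G(q)=False q=False
s_4={q,r,s}: X(G(q))=False G(q)=False q=True
s_5={r,s}: X(G(q))=False G(q)=False q=False
G(X(G(q))) holds globally = False
First violation at position 0.

Answer: 0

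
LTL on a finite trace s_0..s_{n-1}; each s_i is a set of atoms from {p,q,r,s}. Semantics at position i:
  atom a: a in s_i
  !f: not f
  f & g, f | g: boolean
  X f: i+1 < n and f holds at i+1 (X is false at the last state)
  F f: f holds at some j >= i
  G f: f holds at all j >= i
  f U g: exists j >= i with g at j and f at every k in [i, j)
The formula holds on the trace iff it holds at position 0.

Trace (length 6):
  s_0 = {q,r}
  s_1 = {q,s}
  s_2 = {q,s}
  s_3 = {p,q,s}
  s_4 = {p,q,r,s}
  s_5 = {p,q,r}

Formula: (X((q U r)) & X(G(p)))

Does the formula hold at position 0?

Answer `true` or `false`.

s_0={q,r}: (X((q U r)) & X(G(p)))=False X((q U r))=True (q U r)=True q=True r=True X(G(p))=False G(p)=False p=False
s_1={q,s}: (X((q U r)) & X(G(p)))=False X((q U r))=True (q U r)=True q=True r=False X(G(p))=False G(p)=False p=False
s_2={q,s}: (X((q U r)) & X(G(p)))=True X((q U r))=True (q U r)=True q=True r=False X(G(p))=True G(p)=False p=False
s_3={p,q,s}: (X((q U r)) & X(G(p)))=True X((q U r))=True (q U r)=True q=True r=False X(G(p))=True G(p)=True p=True
s_4={p,q,r,s}: (X((q U r)) & X(G(p)))=True X((q U r))=True (q U r)=True q=True r=True X(G(p))=True G(p)=True p=True
s_5={p,q,r}: (X((q U r)) & X(G(p)))=False X((q U r))=False (q U r)=True q=True r=True X(G(p))=False G(p)=True p=True

Answer: false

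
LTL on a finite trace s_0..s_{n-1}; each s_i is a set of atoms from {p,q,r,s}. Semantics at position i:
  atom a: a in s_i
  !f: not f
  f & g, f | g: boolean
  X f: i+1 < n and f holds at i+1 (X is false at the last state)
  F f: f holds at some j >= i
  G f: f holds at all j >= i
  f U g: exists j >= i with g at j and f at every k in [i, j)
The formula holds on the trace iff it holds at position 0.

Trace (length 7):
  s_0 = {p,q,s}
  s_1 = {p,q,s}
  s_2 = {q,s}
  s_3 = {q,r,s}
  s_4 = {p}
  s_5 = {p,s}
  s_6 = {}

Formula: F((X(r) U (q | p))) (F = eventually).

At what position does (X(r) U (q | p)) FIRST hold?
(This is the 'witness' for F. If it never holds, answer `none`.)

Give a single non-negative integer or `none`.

s_0={p,q,s}: (X(r) U (q | p))=True X(r)=False r=False (q | p)=True q=True p=True
s_1={p,q,s}: (X(r) U (q | p))=True X(r)=False r=False (q | p)=True q=True p=True
s_2={q,s}: (X(r) U (q | p))=True X(r)=True r=False (q | p)=True q=True p=False
s_3={q,r,s}: (X(r) U (q | p))=True X(r)=False r=True (q | p)=True q=True p=False
s_4={p}: (X(r) U (q | p))=True X(r)=False r=False (q | p)=True q=False p=True
s_5={p,s}: (X(r) U (q | p))=True X(r)=False r=False (q | p)=True q=False p=True
s_6={}: (X(r) U (q | p))=False X(r)=False r=False (q | p)=False q=False p=False
F((X(r) U (q | p))) holds; first witness at position 0.

Answer: 0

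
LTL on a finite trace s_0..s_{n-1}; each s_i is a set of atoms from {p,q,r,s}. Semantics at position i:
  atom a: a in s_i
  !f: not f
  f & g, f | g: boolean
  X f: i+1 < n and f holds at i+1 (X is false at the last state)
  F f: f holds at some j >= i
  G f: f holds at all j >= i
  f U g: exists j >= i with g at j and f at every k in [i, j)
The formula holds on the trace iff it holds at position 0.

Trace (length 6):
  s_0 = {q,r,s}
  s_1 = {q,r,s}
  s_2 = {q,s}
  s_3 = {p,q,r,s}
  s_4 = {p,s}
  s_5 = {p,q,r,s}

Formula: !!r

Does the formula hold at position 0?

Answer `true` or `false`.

s_0={q,r,s}: !!r=True !r=False r=True
s_1={q,r,s}: !!r=True !r=False r=True
s_2={q,s}: !!r=False !r=True r=False
s_3={p,q,r,s}: !!r=True !r=False r=True
s_4={p,s}: !!r=False !r=True r=False
s_5={p,q,r,s}: !!r=True !r=False r=True

Answer: true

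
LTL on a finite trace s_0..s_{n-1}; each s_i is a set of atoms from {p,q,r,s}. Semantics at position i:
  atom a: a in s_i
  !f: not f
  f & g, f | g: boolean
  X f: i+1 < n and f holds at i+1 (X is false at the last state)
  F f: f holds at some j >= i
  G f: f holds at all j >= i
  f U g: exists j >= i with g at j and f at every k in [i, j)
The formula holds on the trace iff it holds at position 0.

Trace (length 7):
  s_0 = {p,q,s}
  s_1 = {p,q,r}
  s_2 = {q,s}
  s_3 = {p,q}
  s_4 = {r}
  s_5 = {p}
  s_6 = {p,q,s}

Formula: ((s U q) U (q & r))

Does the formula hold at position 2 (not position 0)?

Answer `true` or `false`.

s_0={p,q,s}: ((s U q) U (q & r))=True (s U q)=True s=True q=True (q & r)=False r=False
s_1={p,q,r}: ((s U q) U (q & r))=True (s U q)=True s=False q=True (q & r)=True r=True
s_2={q,s}: ((s U q) U (q & r))=False (s U q)=True s=True q=True (q & r)=False r=False
s_3={p,q}: ((s U q) U (q & r))=False (s U q)=True s=False q=True (q & r)=False r=False
s_4={r}: ((s U q) U (q & r))=False (s U q)=False s=False q=False (q & r)=False r=True
s_5={p}: ((s U q) U (q & r))=False (s U q)=False s=False q=False (q & r)=False r=False
s_6={p,q,s}: ((s U q) U (q & r))=False (s U q)=True s=True q=True (q & r)=False r=False
Evaluating at position 2: result = False

Answer: false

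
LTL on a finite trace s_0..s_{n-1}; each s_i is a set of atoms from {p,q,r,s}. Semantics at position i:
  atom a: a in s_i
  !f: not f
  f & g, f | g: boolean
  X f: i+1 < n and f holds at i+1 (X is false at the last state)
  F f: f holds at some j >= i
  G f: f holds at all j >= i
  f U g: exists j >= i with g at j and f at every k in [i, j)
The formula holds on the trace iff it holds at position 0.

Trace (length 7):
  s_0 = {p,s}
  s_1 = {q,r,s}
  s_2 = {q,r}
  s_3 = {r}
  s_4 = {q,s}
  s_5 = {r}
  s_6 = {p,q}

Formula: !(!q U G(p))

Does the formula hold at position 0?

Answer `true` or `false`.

Answer: true

Derivation:
s_0={p,s}: !(!q U G(p))=True (!q U G(p))=False !q=True q=False G(p)=False p=True
s_1={q,r,s}: !(!q U G(p))=True (!q U G(p))=False !q=False q=True G(p)=False p=False
s_2={q,r}: !(!q U G(p))=True (!q U G(p))=False !q=False q=True G(p)=False p=False
s_3={r}: !(!q U G(p))=True (!q U G(p))=False !q=True q=False G(p)=False p=False
s_4={q,s}: !(!q U G(p))=True (!q U G(p))=False !q=False q=True G(p)=False p=False
s_5={r}: !(!q U G(p))=False (!q U G(p))=True !q=True q=False G(p)=False p=False
s_6={p,q}: !(!q U G(p))=False (!q U G(p))=True !q=False q=True G(p)=True p=True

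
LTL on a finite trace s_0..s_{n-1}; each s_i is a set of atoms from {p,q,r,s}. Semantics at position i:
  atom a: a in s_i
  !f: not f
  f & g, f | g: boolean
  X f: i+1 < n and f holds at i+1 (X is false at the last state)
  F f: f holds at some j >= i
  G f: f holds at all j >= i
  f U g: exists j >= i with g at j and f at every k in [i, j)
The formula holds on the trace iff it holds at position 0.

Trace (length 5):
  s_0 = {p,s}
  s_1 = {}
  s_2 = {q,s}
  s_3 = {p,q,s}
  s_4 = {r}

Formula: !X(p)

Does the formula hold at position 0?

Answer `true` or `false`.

Answer: true

Derivation:
s_0={p,s}: !X(p)=True X(p)=False p=True
s_1={}: !X(p)=True X(p)=False p=False
s_2={q,s}: !X(p)=False X(p)=True p=False
s_3={p,q,s}: !X(p)=True X(p)=False p=True
s_4={r}: !X(p)=True X(p)=False p=False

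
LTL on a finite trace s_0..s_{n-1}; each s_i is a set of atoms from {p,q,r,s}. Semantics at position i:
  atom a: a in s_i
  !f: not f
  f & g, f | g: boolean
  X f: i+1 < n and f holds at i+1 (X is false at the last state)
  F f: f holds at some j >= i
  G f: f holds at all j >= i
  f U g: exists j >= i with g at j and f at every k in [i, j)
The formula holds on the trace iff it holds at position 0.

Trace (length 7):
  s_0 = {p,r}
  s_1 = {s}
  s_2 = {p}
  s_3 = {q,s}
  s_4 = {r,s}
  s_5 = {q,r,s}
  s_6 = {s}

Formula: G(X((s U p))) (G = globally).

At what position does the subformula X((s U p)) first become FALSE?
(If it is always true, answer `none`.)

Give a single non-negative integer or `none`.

s_0={p,r}: X((s U p))=True (s U p)=True s=False p=True
s_1={s}: X((s U p))=True (s U p)=True s=True p=False
s_2={p}: X((s U p))=False (s U p)=True s=False p=True
s_3={q,s}: X((s U p))=False (s U p)=False s=True p=False
s_4={r,s}: X((s U p))=False (s U p)=False s=True p=False
s_5={q,r,s}: X((s U p))=False (s U p)=False s=True p=False
s_6={s}: X((s U p))=False (s U p)=False s=True p=False
G(X((s U p))) holds globally = False
First violation at position 2.

Answer: 2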